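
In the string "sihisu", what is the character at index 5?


Input string: 'sihisu'
Operation: get character at index 5
Index mapping: s[0]='s', s[1]='i', s[2]='h', s[3]='i', s[4]='s', s[5]='u'
Result: 'u'


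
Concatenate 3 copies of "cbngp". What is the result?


Input string: 'cbngp'
Operation: repeat 3 times
Concatenation: 'cbngp' + 'cbngp' + 'cbngp'
Result: cbngpcbngpcbngp


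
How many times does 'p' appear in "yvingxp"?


Input string: 'yvingxp'
Target character: 'p'
Scan each position: s[6]='p'
Matches found at indices: 6
Total: 1


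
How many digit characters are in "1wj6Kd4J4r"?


Input string: '1wj6Kd4J4r'
Operation: count digit characters (0-9)
Scan: '1'(digit), 'w', 'j', '6'(digit), 'K', 'd', '4'(digit), 'J', '4'(digit), 'r'
Digits found: 4
Result: 4


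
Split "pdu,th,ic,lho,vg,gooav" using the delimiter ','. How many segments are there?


Input string: 'pdu,th,ic,lho,vg,gooav'
Delimiter: ','
Split result: 'pdu', 'th', 'ic', 'lho', 'vg', 'gooav'
Number of parts: 6


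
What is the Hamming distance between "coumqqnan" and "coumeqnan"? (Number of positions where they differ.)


String 1: 'coumqqnan'
String 2: 'coumeqnan'
Compare each position: pos 0: 'c'=='c', pos 1: 'o'=='o', pos 2: 'u'=='u', pos 3: 'm'=='m', pos 4: 'q'!='e', pos 5: 'q'=='q', pos 6: 'n'=='n', pos 7: 'a'=='a', pos 8: 'n'=='n'
Differing positions: 1
Hamming distance: 1


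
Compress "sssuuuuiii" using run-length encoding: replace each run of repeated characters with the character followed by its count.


Input: 'sssuuuuiii'
Operation: identify consecutive runs
Runs: 'sss' -> s3, 'uuuu' -> u4, 'iii' -> i3
Encoded: s3u4i3


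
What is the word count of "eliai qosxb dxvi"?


Input string: 'eliai qosxb dxvi'
Operation: split by spaces
Words found: 'eliai', 'qosxb', 'dxvi'
Word count: 3


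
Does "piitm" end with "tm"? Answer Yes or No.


Input string: 'piitm'
Suffix to check: 'tm'
Last 2 characters of input: 'tm'
Match: True
Result: Yes


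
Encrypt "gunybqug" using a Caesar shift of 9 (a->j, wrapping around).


Input: 'gunybqug', shift = 9
Operation: for each letter, (position + 9) mod 26
Mapping: 'g'(6+9=15)->'p', 'u'(20+9=29, 29 mod 26=3)->'d', 'n'(13+9=22)->'w', 'y'(24+9=33, 33 mod 26=7)->'h', 'b'(1+9=10)->'k', 'q'(16+9=25)->'z', 'u'(20+9=29, 29 mod 26=3)->'d', 'g'(6+9=15)->'p'
Result: pdwhkzdp


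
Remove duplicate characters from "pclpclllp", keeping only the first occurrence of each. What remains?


Input: 'pclpclllp'
Operation: keep first occurrence of each character
Scan: s[0]='p' new -> keep; s[1]='c' new -> keep; s[2]='l' new -> keep; s[3]='p' seen -> skip; s[4]='c' seen -> skip; s[5]='l' seen -> skip; s[6]='l' seen -> skip; s[7]='l' seen -> skip; s[8]='p' seen -> skip
Result: pcl


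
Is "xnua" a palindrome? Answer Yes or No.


Input string: 'xnua'
Reversed: 'aunx'
Compare pairs: s[0]='x' vs s[3]='a' (mismatch), s[1]='n' vs s[2]='u' (mismatch)
Palindrome: No


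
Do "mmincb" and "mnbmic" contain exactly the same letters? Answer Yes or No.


String 1: 'mmincb' -> sorted: 'bcimmn'
String 2: 'mnbmic' -> sorted: 'bcimmn'
Compare sorted forms: 'bcimmn' == 'bcimmn'
Anagram: Yes


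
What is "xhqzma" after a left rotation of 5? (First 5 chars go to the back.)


Input: 'xhqzma', shift = 5
Operation: split at index 5 and swap parts
Front part s[0:5] = 'xhqzm'
Back part s[5:] = 'a'
Rotated = back + front = 'a' + 'xhqzm'
Result: axhqzm


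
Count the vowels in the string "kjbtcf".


Input string: 'kjbtcf'
Operation: count vowels (a, e, i, o, u)
Scan: s[0]='k', s[1]='j', s[2]='b', s[3]='t', s[4]='c', s[5]='f'
Vowels found: 0
Result: 0


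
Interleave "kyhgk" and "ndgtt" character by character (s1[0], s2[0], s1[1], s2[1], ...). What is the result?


String 1: 'kyhgk'
String 2: 'ndgtt'
Operation: alternate characters
Pairs: 'k'+'n', 'y'+'d', 'h'+'g', 'g'+'t', 'k'+'t'
Result: knydhggtkt


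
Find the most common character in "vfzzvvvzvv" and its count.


Input: 'vfzzvvvzvv'
Operation: tally each character
Counts: 'f':1, 'v':6, 'z':3
Maximum: 'v' appears 6 times


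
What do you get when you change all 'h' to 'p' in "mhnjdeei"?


Input string: 'mhnjdeei'
Operation: replace 'h' with 'p'
Positions of 'h': 1
After replacement: mpnjdeei


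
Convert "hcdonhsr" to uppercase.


Input string: 'hcdonhsr'
Operation: convert each letter to uppercase
Mapping: 'h'->'H', 'c'->'C', 'd'->'D', 'o'->'O', 'n'->'N', 'h'->'H', 's'->'S', 'r'->'R'
Result: HCDONHSR


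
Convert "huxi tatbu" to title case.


Input string: 'huxi tatbu'
Operation: capitalize first letter of each word
Word transformations: 'huxi'->'Huxi', 'tatbu'->'Tatbu'
Result: Huxi Tatbu


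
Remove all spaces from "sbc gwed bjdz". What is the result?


Input string: 'sbc gwed bjdz'
Operation: remove all spaces
Words: 'sbc', 'gwed', 'bjdz'
Join without spaces: sbcgwedbjdz


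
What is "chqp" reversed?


Input string: 'chqp'
Operation: reverse character order
Original order: 'c' -> 'h' -> 'q' -> 'p'
Reversed order: 'p' -> 'q' -> 'h' -> 'c'
Result: pqhc


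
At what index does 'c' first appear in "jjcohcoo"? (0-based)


Input string: 'jjcohcoo'
Target: 'c'
Scanning left to right: s[0]='j', s[1]='j', s[2]='c'
First match at index: 2


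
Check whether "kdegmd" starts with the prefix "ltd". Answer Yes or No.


Input string: 'kdegmd'
Prefix to check: 'ltd'
First 3 characters of input: 'kde'
Match: False
Result: No


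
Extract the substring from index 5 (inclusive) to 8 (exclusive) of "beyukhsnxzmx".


Input string: 'beyukhsnxzmx'
Operation: slice [5:8]
Extract characters: s[5]='h', s[6]='s', s[7]='n'
Result: hsn


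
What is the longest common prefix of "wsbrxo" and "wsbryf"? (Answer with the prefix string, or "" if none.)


String 1: 'wsbrxo'
String 2: 'wsbryf'
Compare position by position:
pos 0: 'w' vs 'w' match
pos 1: 's' vs 's' match
pos 2: 'b' vs 'b' match
pos 3: 'r' vs 'r' match
pos 4: 'x' vs 'y' differ -> stop
Longest common prefix: "wsbr" (length 4)


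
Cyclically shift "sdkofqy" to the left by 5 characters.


Input: 'sdkofqy', shift = 5
Operation: split at index 5 and swap parts
Front part s[0:5] = 'sdkof'
Back part s[5:] = 'qy'
Rotated = back + front = 'qy' + 'sdkof'
Result: qysdkof


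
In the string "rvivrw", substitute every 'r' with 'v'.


Input string: 'rvivrw'
Operation: replace 'r' with 'v'
Positions of 'r': 0, 4
After replacement: vvivvw


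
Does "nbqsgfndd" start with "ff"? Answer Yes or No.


Input string: 'nbqsgfndd'
Prefix to check: 'ff'
First 2 characters of input: 'nb'
Match: False
Result: No


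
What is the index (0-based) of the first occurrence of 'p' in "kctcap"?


Input string: 'kctcap'
Target: 'p'
Scanning left to right: s[0]='k', s[1]='c', s[2]='t', s[3]='c', s[4]='a', s[5]='p'
First match at index: 5


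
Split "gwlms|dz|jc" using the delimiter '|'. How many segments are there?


Input string: 'gwlms|dz|jc'
Delimiter: '|'
Split result: 'gwlms', 'dz', 'jc'
Number of parts: 3


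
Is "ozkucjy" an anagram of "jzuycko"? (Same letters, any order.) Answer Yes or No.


String 1: 'jzuycko' -> sorted: 'cjkouyz'
String 2: 'ozkucjy' -> sorted: 'cjkouyz'
Compare sorted forms: 'cjkouyz' == 'cjkouyz'
Anagram: Yes


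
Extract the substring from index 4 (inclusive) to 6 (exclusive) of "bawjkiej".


Input string: 'bawjkiej'
Operation: slice [4:6]
Extract characters: s[4]='k', s[5]='i'
Result: ki


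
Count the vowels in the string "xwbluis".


Input string: 'xwbluis'
Operation: count vowels (a, e, i, o, u)
Scan: s[0]='x', s[1]='w', s[2]='b', s[3]='l', s[4]='u' (vowel), s[5]='i' (vowel), s[6]='s'
Vowels found: 2
Result: 2


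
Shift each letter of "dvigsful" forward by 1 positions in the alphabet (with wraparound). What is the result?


Input: 'dvigsful', shift = 1
Operation: for each letter, (position + 1) mod 26
Mapping: 'd'(3+1=4)->'e', 'v'(21+1=22)->'w', 'i'(8+1=9)->'j', 'g'(6+1=7)->'h', 's'(18+1=19)->'t', 'f'(5+1=6)->'g', 'u'(20+1=21)->'v', 'l'(11+1=12)->'m'
Result: ewjhtgvm


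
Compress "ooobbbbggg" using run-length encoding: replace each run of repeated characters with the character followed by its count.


Input: 'ooobbbbggg'
Operation: identify consecutive runs
Runs: 'ooo' -> o3, 'bbbb' -> b4, 'ggg' -> g3
Encoded: o3b4g3


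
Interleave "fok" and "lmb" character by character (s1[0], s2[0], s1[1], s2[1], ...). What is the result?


String 1: 'fok'
String 2: 'lmb'
Operation: alternate characters
Pairs: 'f'+'l', 'o'+'m', 'k'+'b'
Result: flomkb


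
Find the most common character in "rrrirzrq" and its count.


Input: 'rrrirzrq'
Operation: tally each character
Counts: 'i':1, 'q':1, 'r':5, 'z':1
Maximum: 'r' appears 5 times


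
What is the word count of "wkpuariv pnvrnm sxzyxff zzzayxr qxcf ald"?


Input string: 'wkpuariv pnvrnm sxzyxff zzzayxr qxcf ald'
Operation: split by spaces
Words found: 'wkpuariv', 'pnvrnm', 'sxzyxff', 'zzzayxr', 'qxcf', 'ald'
Word count: 6


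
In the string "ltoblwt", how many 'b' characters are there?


Input string: 'ltoblwt'
Target character: 'b'
Scan each position: s[3]='b'
Matches found at indices: 3
Total: 1


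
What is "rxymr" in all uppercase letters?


Input string: 'rxymr'
Operation: convert each letter to uppercase
Mapping: 'r'->'R', 'x'->'X', 'y'->'Y', 'm'->'M', 'r'->'R'
Result: RXYMR


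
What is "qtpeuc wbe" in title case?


Input string: 'qtpeuc wbe'
Operation: capitalize first letter of each word
Word transformations: 'qtpeuc'->'Qtpeuc', 'wbe'->'Wbe'
Result: Qtpeuc Wbe


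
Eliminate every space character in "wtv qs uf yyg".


Input string: 'wtv qs uf yyg'
Operation: remove all spaces
Words: 'wtv', 'qs', 'uf', 'yyg'
Join without spaces: wtvqsufyyg


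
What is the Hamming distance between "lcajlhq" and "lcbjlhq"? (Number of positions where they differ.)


String 1: 'lcajlhq'
String 2: 'lcbjlhq'
Compare each position: pos 0: 'l'=='l', pos 1: 'c'=='c', pos 2: 'a'!='b', pos 3: 'j'=='j', pos 4: 'l'=='l', pos 5: 'h'=='h', pos 6: 'q'=='q'
Differing positions: 1
Hamming distance: 1


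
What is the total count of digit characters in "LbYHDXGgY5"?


Input string: 'LbYHDXGgY5'
Operation: count digit characters (0-9)
Scan: 'L', 'b', 'Y', 'H', 'D', 'X', 'G', 'g', 'Y', '5'(digit)
Digits found: 1
Result: 1


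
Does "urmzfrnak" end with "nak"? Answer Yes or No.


Input string: 'urmzfrnak'
Suffix to check: 'nak'
Last 3 characters of input: 'nak'
Match: True
Result: Yes


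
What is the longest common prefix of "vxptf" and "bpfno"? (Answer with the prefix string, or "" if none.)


String 1: 'vxptf'
String 2: 'bpfno'
Compare position by position:
pos 0: 'v' vs 'b' differ -> stop
Longest common prefix: "" (length 0)


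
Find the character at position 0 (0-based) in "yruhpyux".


Input string: 'yruhpyux'
Operation: get character at index 0
Index mapping: s[0]='y'
Result: 'y'


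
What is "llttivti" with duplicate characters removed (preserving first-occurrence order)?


Input: 'llttivti'
Operation: keep first occurrence of each character
Scan: s[0]='l' new -> keep; s[1]='l' seen -> skip; s[2]='t' new -> keep; s[3]='t' seen -> skip; s[4]='i' new -> keep; s[5]='v' new -> keep; s[6]='t' seen -> skip; s[7]='i' seen -> skip
Result: ltiv


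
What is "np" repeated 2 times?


Input string: 'np'
Operation: repeat 2 times
Concatenation: 'np' + 'np'
Result: npnp


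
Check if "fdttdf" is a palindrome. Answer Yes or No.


Input string: 'fdttdf'
Reversed: 'fdttdf'
Compare pairs: s[0]='f' vs s[5]='f' (match), s[1]='d' vs s[4]='d' (match), s[2]='t' vs s[3]='t' (match)
Palindrome: Yes


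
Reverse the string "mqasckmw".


Input string: 'mqasckmw'
Operation: reverse character order
Original order: 'm' -> 'q' -> 'a' -> 's' -> 'c' -> 'k' -> 'm' -> 'w'
Reversed order: 'w' -> 'm' -> 'k' -> 'c' -> 's' -> 'a' -> 'q' -> 'm'
Result: wmkcsaqm


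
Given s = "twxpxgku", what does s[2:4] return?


Input string: 'twxpxgku'
Operation: slice [2:4]
Extract characters: s[2]='x', s[3]='p'
Result: xp


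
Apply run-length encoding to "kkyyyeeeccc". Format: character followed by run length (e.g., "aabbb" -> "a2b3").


Input: 'kkyyyeeeccc'
Operation: identify consecutive runs
Runs: 'kk' -> k2, 'yyy' -> y3, 'eee' -> e3, 'ccc' -> c3
Encoded: k2y3e3c3


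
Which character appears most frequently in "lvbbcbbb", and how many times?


Input: 'lvbbcbbb'
Operation: tally each character
Counts: 'b':5, 'c':1, 'l':1, 'v':1
Maximum: 'b' appears 5 times


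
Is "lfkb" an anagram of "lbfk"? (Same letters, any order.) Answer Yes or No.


String 1: 'lbfk' -> sorted: 'bfkl'
String 2: 'lfkb' -> sorted: 'bfkl'
Compare sorted forms: 'bfkl' == 'bfkl'
Anagram: Yes


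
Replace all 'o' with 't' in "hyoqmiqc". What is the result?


Input string: 'hyoqmiqc'
Operation: replace 'o' with 't'
Positions of 'o': 2
After replacement: hytqmiqc


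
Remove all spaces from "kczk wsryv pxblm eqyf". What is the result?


Input string: 'kczk wsryv pxblm eqyf'
Operation: remove all spaces
Words: 'kczk', 'wsryv', 'pxblm', 'eqyf'
Join without spaces: kczkwsryvpxblmeqyf


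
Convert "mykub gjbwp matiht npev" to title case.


Input string: 'mykub gjbwp matiht npev'
Operation: capitalize first letter of each word
Word transformations: 'mykub'->'Mykub', 'gjbwp'->'Gjbwp', 'matiht'->'Matiht', 'npev'->'Npev'
Result: Mykub Gjbwp Matiht Npev


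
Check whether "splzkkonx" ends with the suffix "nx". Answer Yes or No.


Input string: 'splzkkonx'
Suffix to check: 'nx'
Last 2 characters of input: 'nx'
Match: True
Result: Yes


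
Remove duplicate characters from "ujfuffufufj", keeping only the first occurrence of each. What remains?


Input: 'ujfuffufufj'
Operation: keep first occurrence of each character
Scan: s[0]='u' new -> keep; s[1]='j' new -> keep; s[2]='f' new -> keep; s[3]='u' seen -> skip; s[4]='f' seen -> skip; s[5]='f' seen -> skip; s[6]='u' seen -> skip; s[7]='f' seen -> skip; s[8]='u' seen -> skip; s[9]='f' seen -> skip; s[10]='j' seen -> skip
Result: ujf


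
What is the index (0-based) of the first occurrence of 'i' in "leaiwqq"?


Input string: 'leaiwqq'
Target: 'i'
Scanning left to right: s[0]='l', s[1]='e', s[2]='a', s[3]='i'
First match at index: 3


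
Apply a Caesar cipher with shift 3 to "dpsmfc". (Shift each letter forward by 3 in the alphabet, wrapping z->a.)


Input: 'dpsmfc', shift = 3
Operation: for each letter, (position + 3) mod 26
Mapping: 'd'(3+3=6)->'g', 'p'(15+3=18)->'s', 's'(18+3=21)->'v', 'm'(12+3=15)->'p', 'f'(5+3=8)->'i', 'c'(2+3=5)->'f'
Result: gsvpif


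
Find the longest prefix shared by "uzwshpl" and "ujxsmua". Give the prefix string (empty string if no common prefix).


String 1: 'uzwshpl'
String 2: 'ujxsmua'
Compare position by position:
pos 0: 'u' vs 'u' match
pos 1: 'z' vs 'j' differ -> stop
Longest common prefix: "u" (length 1)


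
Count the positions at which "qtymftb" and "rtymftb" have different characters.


String 1: 'qtymftb'
String 2: 'rtymftb'
Compare each position: pos 0: 'q'!='r', pos 1: 't'=='t', pos 2: 'y'=='y', pos 3: 'm'=='m', pos 4: 'f'=='f', pos 5: 't'=='t', pos 6: 'b'=='b'
Differing positions: 1
Hamming distance: 1


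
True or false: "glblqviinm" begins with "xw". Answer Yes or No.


Input string: 'glblqviinm'
Prefix to check: 'xw'
First 2 characters of input: 'gl'
Match: False
Result: No


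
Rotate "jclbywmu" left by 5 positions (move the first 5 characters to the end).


Input: 'jclbywmu', shift = 5
Operation: split at index 5 and swap parts
Front part s[0:5] = 'jclby'
Back part s[5:] = 'wmu'
Rotated = back + front = 'wmu' + 'jclby'
Result: wmujclby


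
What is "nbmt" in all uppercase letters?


Input string: 'nbmt'
Operation: convert each letter to uppercase
Mapping: 'n'->'N', 'b'->'B', 'm'->'M', 't'->'T'
Result: NBMT


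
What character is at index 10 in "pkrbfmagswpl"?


Input string: 'pkrbfmagswpl'
Operation: get character at index 10
Index mapping: s[0]='p', s[1]='k', s[2]='r', s[3]='b', s[4]='f', s[5]='m', s[6]='a', s[7]='g', s[8]='s', s[9]='w', s[10]='p'
Result: 'p'


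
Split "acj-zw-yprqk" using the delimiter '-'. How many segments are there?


Input string: 'acj-zw-yprqk'
Delimiter: '-'
Split result: 'acj', 'zw', 'yprqk'
Number of parts: 3


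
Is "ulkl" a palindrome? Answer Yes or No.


Input string: 'ulkl'
Reversed: 'lklu'
Compare pairs: s[0]='u' vs s[3]='l' (mismatch), s[1]='l' vs s[2]='k' (mismatch)
Palindrome: No


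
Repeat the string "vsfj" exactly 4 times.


Input string: 'vsfj'
Operation: repeat 4 times
Concatenation: 'vsfj' + 'vsfj' + 'vsfj' + 'vsfj'
Result: vsfjvsfjvsfjvsfj


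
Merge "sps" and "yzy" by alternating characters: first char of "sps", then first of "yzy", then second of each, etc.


String 1: 'sps'
String 2: 'yzy'
Operation: alternate characters
Pairs: 's'+'y', 'p'+'z', 's'+'y'
Result: sypzsy


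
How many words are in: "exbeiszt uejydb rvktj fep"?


Input string: 'exbeiszt uejydb rvktj fep'
Operation: split by spaces
Words found: 'exbeiszt', 'uejydb', 'rvktj', 'fep'
Word count: 4


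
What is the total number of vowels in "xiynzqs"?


Input string: 'xiynzqs'
Operation: count vowels (a, e, i, o, u)
Scan: s[0]='x', s[1]='i' (vowel), s[2]='y', s[3]='n', s[4]='z', s[5]='q', s[6]='s'
Vowels found: 1
Result: 1


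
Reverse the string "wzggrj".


Input string: 'wzggrj'
Operation: reverse character order
Original order: 'w' -> 'z' -> 'g' -> 'g' -> 'r' -> 'j'
Reversed order: 'j' -> 'r' -> 'g' -> 'g' -> 'z' -> 'w'
Result: jrggzw


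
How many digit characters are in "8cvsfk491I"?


Input string: '8cvsfk491I'
Operation: count digit characters (0-9)
Scan: '8'(digit), 'c', 'v', 's', 'f', 'k', '4'(digit), '9'(digit), '1'(digit), 'I'
Digits found: 4
Result: 4


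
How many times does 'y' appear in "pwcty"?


Input string: 'pwcty'
Target character: 'y'
Scan each position: s[4]='y'
Matches found at indices: 4
Total: 1


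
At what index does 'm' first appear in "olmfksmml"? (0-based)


Input string: 'olmfksmml'
Target: 'm'
Scanning left to right: s[0]='o', s[1]='l', s[2]='m'
First match at index: 2


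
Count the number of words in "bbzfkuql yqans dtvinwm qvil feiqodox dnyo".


Input string: 'bbzfkuql yqans dtvinwm qvil feiqodox dnyo'
Operation: split by spaces
Words found: 'bbzfkuql', 'yqans', 'dtvinwm', 'qvil', 'feiqodox', 'dnyo'
Word count: 6


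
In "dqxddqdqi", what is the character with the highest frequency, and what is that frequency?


Input: 'dqxddqdqi'
Operation: tally each character
Counts: 'd':4, 'i':1, 'q':3, 'x':1
Maximum: 'd' appears 4 times


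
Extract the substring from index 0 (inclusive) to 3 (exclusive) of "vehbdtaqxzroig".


Input string: 'vehbdtaqxzroig'
Operation: slice [0:3]
Extract characters: s[0]='v', s[1]='e', s[2]='h'
Result: veh


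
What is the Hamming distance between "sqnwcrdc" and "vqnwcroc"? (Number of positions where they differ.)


String 1: 'sqnwcrdc'
String 2: 'vqnwcroc'
Compare each position: pos 0: 's'!='v', pos 1: 'q'=='q', pos 2: 'n'=='n', pos 3: 'w'=='w', pos 4: 'c'=='c', pos 5: 'r'=='r', pos 6: 'd'!='o', pos 7: 'c'=='c'
Differing positions: 2
Hamming distance: 2


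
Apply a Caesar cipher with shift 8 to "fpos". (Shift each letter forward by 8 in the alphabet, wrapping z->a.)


Input: 'fpos', shift = 8
Operation: for each letter, (position + 8) mod 26
Mapping: 'f'(5+8=13)->'n', 'p'(15+8=23)->'x', 'o'(14+8=22)->'w', 's'(18+8=26, 26 mod 26=0)->'a'
Result: nxwa


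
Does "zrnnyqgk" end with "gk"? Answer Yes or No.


Input string: 'zrnnyqgk'
Suffix to check: 'gk'
Last 2 characters of input: 'gk'
Match: True
Result: Yes


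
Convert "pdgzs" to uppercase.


Input string: 'pdgzs'
Operation: convert each letter to uppercase
Mapping: 'p'->'P', 'd'->'D', 'g'->'G', 'z'->'Z', 's'->'S'
Result: PDGZS


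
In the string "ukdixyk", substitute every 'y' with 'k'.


Input string: 'ukdixyk'
Operation: replace 'y' with 'k'
Positions of 'y': 5
After replacement: ukdixkk


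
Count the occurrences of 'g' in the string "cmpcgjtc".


Input string: 'cmpcgjtc'
Target character: 'g'
Scan each position: s[4]='g'
Matches found at indices: 4
Total: 1


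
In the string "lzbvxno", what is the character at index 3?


Input string: 'lzbvxno'
Operation: get character at index 3
Index mapping: s[0]='l', s[1]='z', s[2]='b', s[3]='v'
Result: 'v'


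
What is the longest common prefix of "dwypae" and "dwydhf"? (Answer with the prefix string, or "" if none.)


String 1: 'dwypae'
String 2: 'dwydhf'
Compare position by position:
pos 0: 'd' vs 'd' match
pos 1: 'w' vs 'w' match
pos 2: 'y' vs 'y' match
pos 3: 'p' vs 'd' differ -> stop
Longest common prefix: "dwy" (length 3)


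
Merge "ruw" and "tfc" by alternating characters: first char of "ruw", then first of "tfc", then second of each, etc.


String 1: 'ruw'
String 2: 'tfc'
Operation: alternate characters
Pairs: 'r'+'t', 'u'+'f', 'w'+'c'
Result: rtufwc


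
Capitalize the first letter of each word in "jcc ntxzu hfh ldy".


Input string: 'jcc ntxzu hfh ldy'
Operation: capitalize first letter of each word
Word transformations: 'jcc'->'Jcc', 'ntxzu'->'Ntxzu', 'hfh'->'Hfh', 'ldy'->'Ldy'
Result: Jcc Ntxzu Hfh Ldy


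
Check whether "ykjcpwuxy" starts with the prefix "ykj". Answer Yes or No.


Input string: 'ykjcpwuxy'
Prefix to check: 'ykj'
First 3 characters of input: 'ykj'
Match: True
Result: Yes


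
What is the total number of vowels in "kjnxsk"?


Input string: 'kjnxsk'
Operation: count vowels (a, e, i, o, u)
Scan: s[0]='k', s[1]='j', s[2]='n', s[3]='x', s[4]='s', s[5]='k'
Vowels found: 0
Result: 0


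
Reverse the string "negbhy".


Input string: 'negbhy'
Operation: reverse character order
Original order: 'n' -> 'e' -> 'g' -> 'b' -> 'h' -> 'y'
Reversed order: 'y' -> 'h' -> 'b' -> 'g' -> 'e' -> 'n'
Result: yhbgen


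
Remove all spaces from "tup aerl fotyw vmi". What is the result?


Input string: 'tup aerl fotyw vmi'
Operation: remove all spaces
Words: 'tup', 'aerl', 'fotyw', 'vmi'
Join without spaces: tupaerlfotywvmi


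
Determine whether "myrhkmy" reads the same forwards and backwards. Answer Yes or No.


Input string: 'myrhkmy'
Reversed: 'ymkhrym'
Compare pairs: s[0]='m' vs s[6]='y' (mismatch), s[1]='y' vs s[5]='m' (mismatch), s[2]='r' vs s[4]='k' (mismatch)
Palindrome: No


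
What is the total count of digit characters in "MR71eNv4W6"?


Input string: 'MR71eNv4W6'
Operation: count digit characters (0-9)
Scan: 'M', 'R', '7'(digit), '1'(digit), 'e', 'N', 'v', '4'(digit), 'W', '6'(digit)
Digits found: 4
Result: 4


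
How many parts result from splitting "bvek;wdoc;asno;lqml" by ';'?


Input string: 'bvek;wdoc;asno;lqml'
Delimiter: ';'
Split result: 'bvek', 'wdoc', 'asno', 'lqml'
Number of parts: 4


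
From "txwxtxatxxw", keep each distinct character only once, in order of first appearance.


Input: 'txwxtxatxxw'
Operation: keep first occurrence of each character
Scan: s[0]='t' new -> keep; s[1]='x' new -> keep; s[2]='w' new -> keep; s[3]='x' seen -> skip; s[4]='t' seen -> skip; s[5]='x' seen -> skip; s[6]='a' new -> keep; s[7]='t' seen -> skip; s[8]='x' seen -> skip; s[9]='x' seen -> skip; s[10]='w' seen -> skip
Result: txwa


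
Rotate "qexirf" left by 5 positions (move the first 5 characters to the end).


Input: 'qexirf', shift = 5
Operation: split at index 5 and swap parts
Front part s[0:5] = 'qexir'
Back part s[5:] = 'f'
Rotated = back + front = 'f' + 'qexir'
Result: fqexir


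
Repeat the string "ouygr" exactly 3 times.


Input string: 'ouygr'
Operation: repeat 3 times
Concatenation: 'ouygr' + 'ouygr' + 'ouygr'
Result: ouygrouygrouygr


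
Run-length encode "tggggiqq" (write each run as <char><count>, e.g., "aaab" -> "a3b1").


Input: 'tggggiqq'
Operation: identify consecutive runs
Runs: 't' -> t1, 'gggg' -> g4, 'i' -> i1, 'qq' -> q2
Encoded: t1g4i1q2


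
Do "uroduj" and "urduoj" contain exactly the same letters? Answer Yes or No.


String 1: 'uroduj' -> sorted: 'djoruu'
String 2: 'urduoj' -> sorted: 'djoruu'
Compare sorted forms: 'djoruu' == 'djoruu'
Anagram: Yes


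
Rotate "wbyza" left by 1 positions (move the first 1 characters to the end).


Input: 'wbyza', shift = 1
Operation: split at index 1 and swap parts
Front part s[0:1] = 'w'
Back part s[1:] = 'byza'
Rotated = back + front = 'byza' + 'w'
Result: byzaw


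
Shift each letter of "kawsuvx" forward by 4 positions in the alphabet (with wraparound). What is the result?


Input: 'kawsuvx', shift = 4
Operation: for each letter, (position + 4) mod 26
Mapping: 'k'(10+4=14)->'o', 'a'(0+4=4)->'e', 'w'(22+4=26, 26 mod 26=0)->'a', 's'(18+4=22)->'w', 'u'(20+4=24)->'y', 'v'(21+4=25)->'z', 'x'(23+4=27, 27 mod 26=1)->'b'
Result: oeawyzb


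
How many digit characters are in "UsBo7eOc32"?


Input string: 'UsBo7eOc32'
Operation: count digit characters (0-9)
Scan: 'U', 's', 'B', 'o', '7'(digit), 'e', 'O', 'c', '3'(digit), '2'(digit)
Digits found: 3
Result: 3


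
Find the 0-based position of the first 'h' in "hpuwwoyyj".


Input string: 'hpuwwoyyj'
Target: 'h'
Scanning left to right: s[0]='h'
First match at index: 0


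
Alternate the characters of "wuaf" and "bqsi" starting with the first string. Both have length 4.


String 1: 'wuaf'
String 2: 'bqsi'
Operation: alternate characters
Pairs: 'w'+'b', 'u'+'q', 'a'+'s', 'f'+'i'
Result: wbuqasfi


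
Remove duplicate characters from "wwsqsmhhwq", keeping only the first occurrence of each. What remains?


Input: 'wwsqsmhhwq'
Operation: keep first occurrence of each character
Scan: s[0]='w' new -> keep; s[1]='w' seen -> skip; s[2]='s' new -> keep; s[3]='q' new -> keep; s[4]='s' seen -> skip; s[5]='m' new -> keep; s[6]='h' new -> keep; s[7]='h' seen -> skip; s[8]='w' seen -> skip; s[9]='q' seen -> skip
Result: wsqmh


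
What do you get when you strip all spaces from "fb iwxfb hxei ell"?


Input string: 'fb iwxfb hxei ell'
Operation: remove all spaces
Words: 'fb', 'iwxfb', 'hxei', 'ell'
Join without spaces: fbiwxfbhxeiell


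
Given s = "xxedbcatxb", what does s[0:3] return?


Input string: 'xxedbcatxb'
Operation: slice [0:3]
Extract characters: s[0]='x', s[1]='x', s[2]='e'
Result: xxe


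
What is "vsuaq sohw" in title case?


Input string: 'vsuaq sohw'
Operation: capitalize first letter of each word
Word transformations: 'vsuaq'->'Vsuaq', 'sohw'->'Sohw'
Result: Vsuaq Sohw


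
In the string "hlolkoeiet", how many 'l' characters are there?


Input string: 'hlolkoeiet'
Target character: 'l'
Scan each position: s[1]='l', s[3]='l'
Matches found at indices: 1, 3
Total: 2


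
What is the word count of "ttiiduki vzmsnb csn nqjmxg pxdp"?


Input string: 'ttiiduki vzmsnb csn nqjmxg pxdp'
Operation: split by spaces
Words found: 'ttiiduki', 'vzmsnb', 'csn', 'nqjmxg', 'pxdp'
Word count: 5


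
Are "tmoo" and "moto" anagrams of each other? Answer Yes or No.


String 1: 'tmoo' -> sorted: 'moot'
String 2: 'moto' -> sorted: 'moot'
Compare sorted forms: 'moot' == 'moot'
Anagram: Yes


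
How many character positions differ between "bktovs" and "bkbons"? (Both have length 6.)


String 1: 'bktovs'
String 2: 'bkbons'
Compare each position: pos 0: 'b'=='b', pos 1: 'k'=='k', pos 2: 't'!='b', pos 3: 'o'=='o', pos 4: 'v'!='n', pos 5: 's'=='s'
Differing positions: 2
Hamming distance: 2


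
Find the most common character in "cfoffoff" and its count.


Input: 'cfoffoff'
Operation: tally each character
Counts: 'c':1, 'f':5, 'o':2
Maximum: 'f' appears 5 times


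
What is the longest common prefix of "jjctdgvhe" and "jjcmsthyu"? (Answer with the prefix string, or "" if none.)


String 1: 'jjctdgvhe'
String 2: 'jjcmsthyu'
Compare position by position:
pos 0: 'j' vs 'j' match
pos 1: 'j' vs 'j' match
pos 2: 'c' vs 'c' match
pos 3: 't' vs 'm' differ -> stop
Longest common prefix: "jjc" (length 3)


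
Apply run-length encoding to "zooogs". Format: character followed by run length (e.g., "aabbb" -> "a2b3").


Input: 'zooogs'
Operation: identify consecutive runs
Runs: 'z' -> z1, 'ooo' -> o3, 'g' -> g1, 's' -> s1
Encoded: z1o3g1s1


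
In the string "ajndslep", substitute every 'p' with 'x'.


Input string: 'ajndslep'
Operation: replace 'p' with 'x'
Positions of 'p': 7
After replacement: ajndslex


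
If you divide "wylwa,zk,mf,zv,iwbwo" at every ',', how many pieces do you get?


Input string: 'wylwa,zk,mf,zv,iwbwo'
Delimiter: ','
Split result: 'wylwa', 'zk', 'mf', 'zv', 'iwbwo'
Number of parts: 5


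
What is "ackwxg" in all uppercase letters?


Input string: 'ackwxg'
Operation: convert each letter to uppercase
Mapping: 'a'->'A', 'c'->'C', 'k'->'K', 'w'->'W', 'x'->'X', 'g'->'G'
Result: ACKWXG


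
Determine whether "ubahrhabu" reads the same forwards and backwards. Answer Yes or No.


Input string: 'ubahrhabu'
Reversed: 'ubahrhabu'
Compare pairs: s[0]='u' vs s[8]='u' (match), s[1]='b' vs s[7]='b' (match), s[2]='a' vs s[6]='a' (match), s[3]='h' vs s[5]='h' (match)
Palindrome: Yes


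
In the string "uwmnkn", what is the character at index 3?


Input string: 'uwmnkn'
Operation: get character at index 3
Index mapping: s[0]='u', s[1]='w', s[2]='m', s[3]='n'
Result: 'n'


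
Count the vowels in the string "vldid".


Input string: 'vldid'
Operation: count vowels (a, e, i, o, u)
Scan: s[0]='v', s[1]='l', s[2]='d', s[3]='i' (vowel), s[4]='d'
Vowels found: 1
Result: 1


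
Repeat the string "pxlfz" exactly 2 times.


Input string: 'pxlfz'
Operation: repeat 2 times
Concatenation: 'pxlfz' + 'pxlfz'
Result: pxlfzpxlfz


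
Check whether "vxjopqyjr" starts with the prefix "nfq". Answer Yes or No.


Input string: 'vxjopqyjr'
Prefix to check: 'nfq'
First 3 characters of input: 'vxj'
Match: False
Result: No


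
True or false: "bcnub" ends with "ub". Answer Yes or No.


Input string: 'bcnub'
Suffix to check: 'ub'
Last 2 characters of input: 'ub'
Match: True
Result: Yes


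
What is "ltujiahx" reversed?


Input string: 'ltujiahx'
Operation: reverse character order
Original order: 'l' -> 't' -> 'u' -> 'j' -> 'i' -> 'a' -> 'h' -> 'x'
Reversed order: 'x' -> 'h' -> 'a' -> 'i' -> 'j' -> 'u' -> 't' -> 'l'
Result: xhaijutl


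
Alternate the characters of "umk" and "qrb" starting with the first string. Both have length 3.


String 1: 'umk'
String 2: 'qrb'
Operation: alternate characters
Pairs: 'u'+'q', 'm'+'r', 'k'+'b'
Result: uqmrkb


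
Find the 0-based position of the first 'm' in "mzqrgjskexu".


Input string: 'mzqrgjskexu'
Target: 'm'
Scanning left to right: s[0]='m'
First match at index: 0


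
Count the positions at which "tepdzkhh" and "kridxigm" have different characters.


String 1: 'tepdzkhh'
String 2: 'kridxigm'
Compare each position: pos 0: 't'!='k', pos 1: 'e'!='r', pos 2: 'p'!='i', pos 3: 'd'=='d', pos 4: 'z'!='x', pos 5: 'k'!='i', pos 6: 'h'!='g', pos 7: 'h'!='m'
Differing positions: 7
Hamming distance: 7


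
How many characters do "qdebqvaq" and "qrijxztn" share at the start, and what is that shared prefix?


String 1: 'qdebqvaq'
String 2: 'qrijxztn'
Compare position by position:
pos 0: 'q' vs 'q' match
pos 1: 'd' vs 'r' differ -> stop
Longest common prefix: "q" (length 1)


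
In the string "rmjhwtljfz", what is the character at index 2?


Input string: 'rmjhwtljfz'
Operation: get character at index 2
Index mapping: s[0]='r', s[1]='m', s[2]='j'
Result: 'j'


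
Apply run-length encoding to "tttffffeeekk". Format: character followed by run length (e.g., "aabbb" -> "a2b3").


Input: 'tttffffeeekk'
Operation: identify consecutive runs
Runs: 'ttt' -> t3, 'ffff' -> f4, 'eee' -> e3, 'kk' -> k2
Encoded: t3f4e3k2


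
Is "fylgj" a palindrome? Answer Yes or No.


Input string: 'fylgj'
Reversed: 'jglyf'
Compare pairs: s[0]='f' vs s[4]='j' (mismatch), s[1]='y' vs s[3]='g' (mismatch)
Palindrome: No


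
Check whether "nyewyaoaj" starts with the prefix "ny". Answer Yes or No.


Input string: 'nyewyaoaj'
Prefix to check: 'ny'
First 2 characters of input: 'ny'
Match: True
Result: Yes


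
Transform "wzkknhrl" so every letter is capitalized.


Input string: 'wzkknhrl'
Operation: convert each letter to uppercase
Mapping: 'w'->'W', 'z'->'Z', 'k'->'K', 'k'->'K', 'n'->'N', 'h'->'H', 'r'->'R', 'l'->'L'
Result: WZKKNHRL


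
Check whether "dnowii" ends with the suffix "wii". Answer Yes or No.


Input string: 'dnowii'
Suffix to check: 'wii'
Last 3 characters of input: 'wii'
Match: True
Result: Yes


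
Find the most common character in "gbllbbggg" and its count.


Input: 'gbllbbggg'
Operation: tally each character
Counts: 'b':3, 'g':4, 'l':2
Maximum: 'g' appears 4 times


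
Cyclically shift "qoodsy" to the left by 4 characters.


Input: 'qoodsy', shift = 4
Operation: split at index 4 and swap parts
Front part s[0:4] = 'qood'
Back part s[4:] = 'sy'
Rotated = back + front = 'sy' + 'qood'
Result: syqood


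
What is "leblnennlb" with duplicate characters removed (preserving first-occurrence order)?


Input: 'leblnennlb'
Operation: keep first occurrence of each character
Scan: s[0]='l' new -> keep; s[1]='e' new -> keep; s[2]='b' new -> keep; s[3]='l' seen -> skip; s[4]='n' new -> keep; s[5]='e' seen -> skip; s[6]='n' seen -> skip; s[7]='n' seen -> skip; s[8]='l' seen -> skip; s[9]='b' seen -> skip
Result: lebn


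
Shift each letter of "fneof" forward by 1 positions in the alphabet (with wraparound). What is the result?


Input: 'fneof', shift = 1
Operation: for each letter, (position + 1) mod 26
Mapping: 'f'(5+1=6)->'g', 'n'(13+1=14)->'o', 'e'(4+1=5)->'f', 'o'(14+1=15)->'p', 'f'(5+1=6)->'g'
Result: gofpg


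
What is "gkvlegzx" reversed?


Input string: 'gkvlegzx'
Operation: reverse character order
Original order: 'g' -> 'k' -> 'v' -> 'l' -> 'e' -> 'g' -> 'z' -> 'x'
Reversed order: 'x' -> 'z' -> 'g' -> 'e' -> 'l' -> 'v' -> 'k' -> 'g'
Result: xzgelvkg


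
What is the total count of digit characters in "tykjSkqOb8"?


Input string: 'tykjSkqOb8'
Operation: count digit characters (0-9)
Scan: 't', 'y', 'k', 'j', 'S', 'k', 'q', 'O', 'b', '8'(digit)
Digits found: 1
Result: 1


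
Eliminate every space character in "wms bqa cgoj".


Input string: 'wms bqa cgoj'
Operation: remove all spaces
Words: 'wms', 'bqa', 'cgoj'
Join without spaces: wmsbqacgoj


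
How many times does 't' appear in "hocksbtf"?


Input string: 'hocksbtf'
Target character: 't'
Scan each position: s[6]='t'
Matches found at indices: 6
Total: 1


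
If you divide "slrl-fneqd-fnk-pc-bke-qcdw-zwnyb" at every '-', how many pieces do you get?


Input string: 'slrl-fneqd-fnk-pc-bke-qcdw-zwnyb'
Delimiter: '-'
Split result: 'slrl', 'fneqd', 'fnk', 'pc', 'bke', 'qcdw', 'zwnyb'
Number of parts: 7


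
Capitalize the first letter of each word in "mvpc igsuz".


Input string: 'mvpc igsuz'
Operation: capitalize first letter of each word
Word transformations: 'mvpc'->'Mvpc', 'igsuz'->'Igsuz'
Result: Mvpc Igsuz


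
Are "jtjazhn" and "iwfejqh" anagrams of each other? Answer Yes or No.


String 1: 'jtjazhn' -> sorted: 'ahjjntz'
String 2: 'iwfejqh' -> sorted: 'efhijqw'
Compare sorted forms: 'ahjjntz' != 'efhijqw'
Anagram: No


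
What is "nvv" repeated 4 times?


Input string: 'nvv'
Operation: repeat 4 times
Concatenation: 'nvv' + 'nvv' + 'nvv' + 'nvv'
Result: nvvnvvnvvnvv


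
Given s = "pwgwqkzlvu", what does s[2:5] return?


Input string: 'pwgwqkzlvu'
Operation: slice [2:5]
Extract characters: s[2]='g', s[3]='w', s[4]='q'
Result: gwq


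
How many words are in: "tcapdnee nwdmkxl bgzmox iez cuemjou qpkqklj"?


Input string: 'tcapdnee nwdmkxl bgzmox iez cuemjou qpkqklj'
Operation: split by spaces
Words found: 'tcapdnee', 'nwdmkxl', 'bgzmox', 'iez', 'cuemjou', 'qpkqklj'
Word count: 6


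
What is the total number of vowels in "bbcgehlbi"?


Input string: 'bbcgehlbi'
Operation: count vowels (a, e, i, o, u)
Scan: s[0]='b', s[1]='b', s[2]='c', s[3]='g', s[4]='e' (vowel), s[5]='h', s[6]='l', s[7]='b', s[8]='i' (vowel)
Vowels found: 2
Result: 2


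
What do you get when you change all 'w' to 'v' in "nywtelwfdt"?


Input string: 'nywtelwfdt'
Operation: replace 'w' with 'v'
Positions of 'w': 2, 6
After replacement: nyvtelvfdt


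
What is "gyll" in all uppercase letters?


Input string: 'gyll'
Operation: convert each letter to uppercase
Mapping: 'g'->'G', 'y'->'Y', 'l'->'L', 'l'->'L'
Result: GYLL


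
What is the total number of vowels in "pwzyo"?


Input string: 'pwzyo'
Operation: count vowels (a, e, i, o, u)
Scan: s[0]='p', s[1]='w', s[2]='z', s[3]='y', s[4]='o' (vowel)
Vowels found: 1
Result: 1


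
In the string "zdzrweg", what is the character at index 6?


Input string: 'zdzrweg'
Operation: get character at index 6
Index mapping: s[0]='z', s[1]='d', s[2]='z', s[3]='r', s[4]='w', s[5]='e', s[6]='g'
Result: 'g'


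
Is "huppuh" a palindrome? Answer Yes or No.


Input string: 'huppuh'
Reversed: 'huppuh'
Compare pairs: s[0]='h' vs s[5]='h' (match), s[1]='u' vs s[4]='u' (match), s[2]='p' vs s[3]='p' (match)
Palindrome: Yes


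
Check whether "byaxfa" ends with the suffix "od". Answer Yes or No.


Input string: 'byaxfa'
Suffix to check: 'od'
Last 2 characters of input: 'fa'
Match: False
Result: No


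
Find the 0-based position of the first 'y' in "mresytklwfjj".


Input string: 'mresytklwfjj'
Target: 'y'
Scanning left to right: s[0]='m', s[1]='r', s[2]='e', s[3]='s', s[4]='y'
First match at index: 4


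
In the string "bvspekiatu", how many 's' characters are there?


Input string: 'bvspekiatu'
Target character: 's'
Scan each position: s[2]='s'
Matches found at indices: 2
Total: 1


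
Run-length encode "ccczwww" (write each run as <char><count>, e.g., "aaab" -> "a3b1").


Input: 'ccczwww'
Operation: identify consecutive runs
Runs: 'ccc' -> c3, 'z' -> z1, 'www' -> w3
Encoded: c3z1w3


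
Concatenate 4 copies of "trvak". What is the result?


Input string: 'trvak'
Operation: repeat 4 times
Concatenation: 'trvak' + 'trvak' + 'trvak' + 'trvak'
Result: trvaktrvaktrvaktrvak


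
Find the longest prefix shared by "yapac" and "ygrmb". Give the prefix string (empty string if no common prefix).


String 1: 'yapac'
String 2: 'ygrmb'
Compare position by position:
pos 0: 'y' vs 'y' match
pos 1: 'a' vs 'g' differ -> stop
Longest common prefix: "y" (length 1)


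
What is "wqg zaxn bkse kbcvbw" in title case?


Input string: 'wqg zaxn bkse kbcvbw'
Operation: capitalize first letter of each word
Word transformations: 'wqg'->'Wqg', 'zaxn'->'Zaxn', 'bkse'->'Bkse', 'kbcvbw'->'Kbcvbw'
Result: Wqg Zaxn Bkse Kbcvbw


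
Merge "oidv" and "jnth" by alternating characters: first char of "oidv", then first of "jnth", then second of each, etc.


String 1: 'oidv'
String 2: 'jnth'
Operation: alternate characters
Pairs: 'o'+'j', 'i'+'n', 'd'+'t', 'v'+'h'
Result: ojindtvh


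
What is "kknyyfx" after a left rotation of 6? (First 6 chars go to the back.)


Input: 'kknyyfx', shift = 6
Operation: split at index 6 and swap parts
Front part s[0:6] = 'kknyyf'
Back part s[6:] = 'x'
Rotated = back + front = 'x' + 'kknyyf'
Result: xkknyyf


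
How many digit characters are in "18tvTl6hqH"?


Input string: '18tvTl6hqH'
Operation: count digit characters (0-9)
Scan: '1'(digit), '8'(digit), 't', 'v', 'T', 'l', '6'(digit), 'h', 'q', 'H'
Digits found: 3
Result: 3


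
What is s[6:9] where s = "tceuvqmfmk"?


Input string: 'tceuvqmfmk'
Operation: slice [6:9]
Extract characters: s[6]='m', s[7]='f', s[8]='m'
Result: mfm


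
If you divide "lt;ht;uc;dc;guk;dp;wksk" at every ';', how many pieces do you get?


Input string: 'lt;ht;uc;dc;guk;dp;wksk'
Delimiter: ';'
Split result: 'lt', 'ht', 'uc', 'dc', 'guk', 'dp', 'wksk'
Number of parts: 7
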